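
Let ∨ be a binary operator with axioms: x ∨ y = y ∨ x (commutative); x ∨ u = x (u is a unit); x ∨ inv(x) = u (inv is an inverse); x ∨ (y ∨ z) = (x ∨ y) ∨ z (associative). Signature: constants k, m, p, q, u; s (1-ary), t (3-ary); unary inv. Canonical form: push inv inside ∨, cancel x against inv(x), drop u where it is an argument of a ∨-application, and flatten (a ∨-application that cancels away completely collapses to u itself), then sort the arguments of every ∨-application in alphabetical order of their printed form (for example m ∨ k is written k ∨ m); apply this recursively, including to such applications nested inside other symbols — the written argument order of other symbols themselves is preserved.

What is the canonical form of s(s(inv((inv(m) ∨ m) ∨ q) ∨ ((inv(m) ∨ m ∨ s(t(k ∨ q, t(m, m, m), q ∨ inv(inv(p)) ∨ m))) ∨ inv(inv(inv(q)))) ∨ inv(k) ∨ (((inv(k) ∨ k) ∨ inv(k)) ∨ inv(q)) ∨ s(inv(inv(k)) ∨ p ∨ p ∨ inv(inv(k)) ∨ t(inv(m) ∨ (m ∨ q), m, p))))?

Focus inside:  inv((inv(m) ∨ m) ∨ q) ∨ ((inv(m) ∨ m ∨ s(t(k ∨ q, t(m, m, m), q ∨ inv(inv(p)) ∨ m))) ∨ inv(inv(inv(q)))) ∨ inv(k) ∨ (((inv(k) ∨ k) ∨ inv(k)) ∨ inv(q)) ∨ s(inv(inv(k)) ∨ p ∨ p ∨ inv(inv(k)) ∨ t(inv(m) ∨ (m ∨ q), m, p))
Push inv inside:  distribute inv over ∨ and collapse double inv
Cancel:  m cancels
Combine occurrences:  inv(q) ∨ inv(q) ∨ inv(q) ∨ s(t(k ∨ q, t(m, m, m), m ∨ p ∨ q)) ∨ inv(k) ∨ inv(k) ∨ s(k ∨ k ∨ p ∨ p ∨ t(q, m, p))
Sort arguments:  inv(k) ∨ inv(k) ∨ inv(q) ∨ inv(q) ∨ inv(q) ∨ s(k ∨ k ∨ p ∨ p ∨ t(q, m, p)) ∨ s(t(k ∨ q, t(m, m, m), m ∨ p ∨ q))
Reassemble:  s(s(inv(k) ∨ inv(k) ∨ inv(q) ∨ inv(q) ∨ inv(q) ∨ s(k ∨ k ∨ p ∨ p ∨ t(q, m, p)) ∨ s(t(k ∨ q, t(m, m, m), m ∨ p ∨ q))))

Answer: s(s(inv(k) ∨ inv(k) ∨ inv(q) ∨ inv(q) ∨ inv(q) ∨ s(k ∨ k ∨ p ∨ p ∨ t(q, m, p)) ∨ s(t(k ∨ q, t(m, m, m), m ∨ p ∨ q))))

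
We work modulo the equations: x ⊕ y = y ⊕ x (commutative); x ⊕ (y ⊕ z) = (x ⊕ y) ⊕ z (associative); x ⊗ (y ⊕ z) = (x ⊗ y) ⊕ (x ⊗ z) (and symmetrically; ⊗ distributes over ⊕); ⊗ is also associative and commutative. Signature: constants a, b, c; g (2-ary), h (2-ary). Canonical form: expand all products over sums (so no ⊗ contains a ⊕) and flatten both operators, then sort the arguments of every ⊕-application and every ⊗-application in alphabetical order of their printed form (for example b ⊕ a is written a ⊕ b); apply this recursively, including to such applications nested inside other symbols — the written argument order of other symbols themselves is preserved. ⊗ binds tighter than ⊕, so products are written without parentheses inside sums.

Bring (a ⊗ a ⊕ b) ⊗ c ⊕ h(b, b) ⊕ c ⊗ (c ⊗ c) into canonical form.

Expand:  a ⊗ a ⊗ c ⊕ b ⊗ c ⊕ h(b, b) ⊕ c ⊗ c ⊗ c
Order the arguments:  a ⊗ a ⊗ c ⊕ b ⊗ c ⊕ c ⊗ c ⊗ c ⊕ h(b, b)

Answer: a ⊗ a ⊗ c ⊕ b ⊗ c ⊕ c ⊗ c ⊗ c ⊕ h(b, b)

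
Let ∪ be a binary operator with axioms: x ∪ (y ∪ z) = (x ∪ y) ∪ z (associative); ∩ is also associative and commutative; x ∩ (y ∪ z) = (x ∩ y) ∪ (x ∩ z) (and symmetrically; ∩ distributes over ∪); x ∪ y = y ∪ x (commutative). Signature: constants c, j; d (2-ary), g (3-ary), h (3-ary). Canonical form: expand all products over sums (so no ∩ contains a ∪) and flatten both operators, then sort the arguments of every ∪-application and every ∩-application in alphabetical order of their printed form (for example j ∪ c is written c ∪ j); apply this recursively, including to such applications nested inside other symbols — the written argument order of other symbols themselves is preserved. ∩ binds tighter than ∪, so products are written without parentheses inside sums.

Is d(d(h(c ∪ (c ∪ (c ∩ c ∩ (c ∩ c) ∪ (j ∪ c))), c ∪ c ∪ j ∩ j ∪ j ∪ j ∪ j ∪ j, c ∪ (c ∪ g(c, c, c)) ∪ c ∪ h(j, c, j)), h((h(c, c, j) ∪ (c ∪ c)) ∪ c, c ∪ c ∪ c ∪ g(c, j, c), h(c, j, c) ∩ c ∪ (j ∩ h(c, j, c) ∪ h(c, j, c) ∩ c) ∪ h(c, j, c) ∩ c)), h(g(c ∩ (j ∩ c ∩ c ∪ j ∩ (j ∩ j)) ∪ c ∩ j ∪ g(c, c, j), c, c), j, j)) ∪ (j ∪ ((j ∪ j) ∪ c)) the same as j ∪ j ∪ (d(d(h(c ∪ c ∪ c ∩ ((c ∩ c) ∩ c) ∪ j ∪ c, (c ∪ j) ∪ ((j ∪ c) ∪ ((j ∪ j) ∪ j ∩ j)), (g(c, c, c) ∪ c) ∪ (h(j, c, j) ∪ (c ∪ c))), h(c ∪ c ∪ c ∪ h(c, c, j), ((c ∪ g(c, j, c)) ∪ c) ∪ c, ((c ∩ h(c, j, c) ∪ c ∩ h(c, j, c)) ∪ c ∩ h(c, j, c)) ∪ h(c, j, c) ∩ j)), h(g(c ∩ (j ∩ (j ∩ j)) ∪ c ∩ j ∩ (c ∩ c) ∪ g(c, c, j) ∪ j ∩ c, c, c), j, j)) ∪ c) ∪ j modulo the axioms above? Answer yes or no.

Answer: yes — both canonical forms are c ∪ d(d(h(c ∪ c ∪ c ∪ c ∩ c ∩ c ∩ c ∪ j, c ∪ c ∪ j ∪ j ∪ j ∪ j ∪ j ∩ j, c ∪ c ∪ c ∪ g(c, c, c) ∪ h(j, c, j)), h(c ∪ c ∪ c ∪ h(c, c, j), c ∪ c ∪ c ∪ g(c, j, c), c ∩ h(c, j, c) ∪ c ∩ h(c, j, c) ∪ c ∩ h(c, j, c) ∪ h(c, j, c) ∩ j)), h(g(c ∩ c ∩ c ∩ j ∪ c ∩ j ∪ c ∩ j ∩ j ∩ j ∪ g(c, c, j), c, c), j, j)) ∪ j ∪ j ∪ j

Derivation:
Left:  d(d(h(c ∪ (c ∪ (c ∩ c ∩ (c ∩ c) ∪ (j ∪ c))), c ∪ c ∪ j ∩ j ∪ j ∪ j ∪ j ∪ j, c ∪ (c ∪ g(c, c, c)) ∪ c ∪ h(j, c, j)), h((h(c, c, j) ∪ (c ∪ c)) ∪ c, c ∪ c ∪ c ∪ g(c, j, c), h(c, j, c) ∩ c ∪ (j ∩ h(c, j, c) ∪ h(c, j, c) ∩ c) ∪ h(c, j, c) ∩ c)), h(g(c ∩ (j ∩ c ∩ c ∪ j ∩ (j ∩ j)) ∪ c ∩ j ∪ g(c, c, j), c, c), j, j)) ∪ (j ∪ ((j ∪ j) ∪ c))
  Expand products over sums:  d(d(h(c ∪ c ∪ c ∪ c ∩ c ∩ c ∩ c ∪ j, c ∪ c ∪ j ∪ j ∪ j ∪ j ∪ j ∩ j, c ∪ c ∪ c ∪ g(c, c, c) ∪ h(j, c, j)), h(c ∪ c ∪ c ∪ h(c, c, j), c ∪ c ∪ c ∪ g(c, j, c), c ∩ h(c, j, c) ∪ c ∩ h(c, j, c) ∪ c ∩ h(c, j, c) ∪ h(c, j, c) ∩ j)), h(g(c ∩ c ∩ c ∩ j ∪ c ∩ j ∪ c ∩ j ∩ j ∩ j ∪ g(c, c, j), c, c), j, j)) ∪ j ∪ j ∪ j ∪ c
  Order the arguments:  c ∪ d(d(h(c ∪ c ∪ c ∪ c ∩ c ∩ c ∩ c ∪ j, c ∪ c ∪ j ∪ j ∪ j ∪ j ∪ j ∩ j, c ∪ c ∪ c ∪ g(c, c, c) ∪ h(j, c, j)), h(c ∪ c ∪ c ∪ h(c, c, j), c ∪ c ∪ c ∪ g(c, j, c), c ∩ h(c, j, c) ∪ c ∩ h(c, j, c) ∪ c ∩ h(c, j, c) ∪ h(c, j, c) ∩ j)), h(g(c ∩ c ∩ c ∩ j ∪ c ∩ j ∪ c ∩ j ∩ j ∩ j ∪ g(c, c, j), c, c), j, j)) ∪ j ∪ j ∪ j
Right:  j ∪ j ∪ (d(d(h(c ∪ c ∪ c ∩ ((c ∩ c) ∩ c) ∪ j ∪ c, (c ∪ j) ∪ ((j ∪ c) ∪ ((j ∪ j) ∪ j ∩ j)), (g(c, c, c) ∪ c) ∪ (h(j, c, j) ∪ (c ∪ c))), h(c ∪ c ∪ c ∪ h(c, c, j), ((c ∪ g(c, j, c)) ∪ c) ∪ c, ((c ∩ h(c, j, c) ∪ c ∩ h(c, j, c)) ∪ c ∩ h(c, j, c)) ∪ h(c, j, c) ∩ j)), h(g(c ∩ (j ∩ (j ∩ j)) ∪ c ∩ j ∩ (c ∩ c) ∪ g(c, c, j) ∪ j ∩ c, c, c), j, j)) ∪ c) ∪ j
  Merge nested applications:  j ∪ j ∪ d(d(h(c ∪ c ∪ c ∪ c ∩ c ∩ c ∩ c ∪ j, c ∪ c ∪ j ∪ j ∪ j ∪ j ∪ j ∩ j, c ∪ c ∪ c ∪ g(c, c, c) ∪ h(j, c, j)), h(c ∪ c ∪ c ∪ h(c, c, j), c ∪ c ∪ c ∪ g(c, j, c), c ∩ h(c, j, c) ∪ c ∩ h(c, j, c) ∪ c ∩ h(c, j, c) ∪ h(c, j, c) ∩ j)), h(g(c ∩ c ∩ c ∩ j ∪ c ∩ j ∪ c ∩ j ∩ j ∩ j ∪ g(c, c, j), c, c), j, j)) ∪ c ∪ j
  Sort arguments:  c ∪ d(d(h(c ∪ c ∪ c ∪ c ∩ c ∩ c ∩ c ∪ j, c ∪ c ∪ j ∪ j ∪ j ∪ j ∪ j ∩ j, c ∪ c ∪ c ∪ g(c, c, c) ∪ h(j, c, j)), h(c ∪ c ∪ c ∪ h(c, c, j), c ∪ c ∪ c ∪ g(c, j, c), c ∩ h(c, j, c) ∪ c ∩ h(c, j, c) ∪ c ∩ h(c, j, c) ∪ h(c, j, c) ∩ j)), h(g(c ∩ c ∩ c ∩ j ∪ c ∩ j ∪ c ∩ j ∩ j ∩ j ∪ g(c, c, j), c, c), j, j)) ∪ j ∪ j ∪ j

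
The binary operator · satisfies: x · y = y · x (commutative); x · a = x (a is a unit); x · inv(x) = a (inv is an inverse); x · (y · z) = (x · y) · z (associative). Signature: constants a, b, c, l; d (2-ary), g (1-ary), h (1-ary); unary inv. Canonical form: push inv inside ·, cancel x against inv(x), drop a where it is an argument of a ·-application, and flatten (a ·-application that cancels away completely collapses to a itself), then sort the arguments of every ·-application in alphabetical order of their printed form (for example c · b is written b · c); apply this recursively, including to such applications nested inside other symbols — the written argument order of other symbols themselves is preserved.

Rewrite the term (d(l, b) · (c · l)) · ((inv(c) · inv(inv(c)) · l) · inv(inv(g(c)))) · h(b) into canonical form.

Answer: c · d(l, b) · g(c) · h(b) · l · l

Derivation:
Push inv inside:  distribute inv over · and collapse double inv
Collect terms:  d(l, b) · c · l · l · g(c) · h(b)
Sort arguments:  c · d(l, b) · g(c) · h(b) · l · l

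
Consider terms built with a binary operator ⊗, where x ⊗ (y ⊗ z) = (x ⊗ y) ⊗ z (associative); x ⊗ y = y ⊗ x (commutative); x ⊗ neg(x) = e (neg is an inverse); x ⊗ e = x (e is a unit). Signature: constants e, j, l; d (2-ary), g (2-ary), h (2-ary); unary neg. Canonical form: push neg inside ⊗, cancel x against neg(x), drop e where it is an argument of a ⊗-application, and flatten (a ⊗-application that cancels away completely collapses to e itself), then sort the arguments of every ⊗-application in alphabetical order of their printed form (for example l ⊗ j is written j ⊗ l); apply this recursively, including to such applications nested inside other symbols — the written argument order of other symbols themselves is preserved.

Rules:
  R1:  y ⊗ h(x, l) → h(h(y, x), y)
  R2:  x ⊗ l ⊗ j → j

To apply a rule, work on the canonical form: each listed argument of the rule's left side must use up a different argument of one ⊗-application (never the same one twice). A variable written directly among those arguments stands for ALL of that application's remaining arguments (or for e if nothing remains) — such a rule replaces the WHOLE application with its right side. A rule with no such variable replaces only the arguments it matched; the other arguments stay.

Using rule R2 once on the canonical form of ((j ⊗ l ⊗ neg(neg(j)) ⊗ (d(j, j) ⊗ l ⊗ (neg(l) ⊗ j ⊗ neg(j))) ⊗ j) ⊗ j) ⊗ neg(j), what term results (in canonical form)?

Canonical form:  d(j, j) ⊗ j ⊗ j ⊗ j ⊗ l
Match R2:  consume j, l;  x := d(j, j) ⊗ j ⊗ j
The extension variable absorbs all remaining arguments, so the whole application is rewritten.
New term:  j

Answer: j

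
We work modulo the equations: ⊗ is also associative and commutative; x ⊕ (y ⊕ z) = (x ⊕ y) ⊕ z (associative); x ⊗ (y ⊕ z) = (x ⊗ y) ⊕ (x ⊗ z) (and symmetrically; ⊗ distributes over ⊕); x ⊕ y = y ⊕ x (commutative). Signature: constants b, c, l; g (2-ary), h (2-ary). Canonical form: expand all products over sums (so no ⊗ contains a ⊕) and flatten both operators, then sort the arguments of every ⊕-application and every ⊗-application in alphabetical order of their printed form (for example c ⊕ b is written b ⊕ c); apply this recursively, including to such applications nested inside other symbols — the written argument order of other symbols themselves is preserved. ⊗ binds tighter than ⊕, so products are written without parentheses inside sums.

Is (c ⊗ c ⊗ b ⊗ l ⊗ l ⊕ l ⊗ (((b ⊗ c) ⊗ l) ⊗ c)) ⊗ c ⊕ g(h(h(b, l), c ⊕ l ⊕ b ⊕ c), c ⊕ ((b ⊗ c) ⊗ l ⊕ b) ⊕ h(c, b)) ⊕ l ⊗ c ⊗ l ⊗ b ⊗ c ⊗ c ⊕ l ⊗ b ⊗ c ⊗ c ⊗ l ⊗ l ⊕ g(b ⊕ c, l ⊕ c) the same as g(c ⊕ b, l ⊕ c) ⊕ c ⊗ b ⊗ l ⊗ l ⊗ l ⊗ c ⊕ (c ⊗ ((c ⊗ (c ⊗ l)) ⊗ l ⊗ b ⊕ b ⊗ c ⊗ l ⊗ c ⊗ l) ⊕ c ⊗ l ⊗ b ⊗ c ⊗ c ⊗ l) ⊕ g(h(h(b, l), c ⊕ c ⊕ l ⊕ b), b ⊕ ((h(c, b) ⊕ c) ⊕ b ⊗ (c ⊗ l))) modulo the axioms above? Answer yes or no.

Left:  (c ⊗ c ⊗ b ⊗ l ⊗ l ⊕ l ⊗ (((b ⊗ c) ⊗ l) ⊗ c)) ⊗ c ⊕ g(h(h(b, l), c ⊕ l ⊕ b ⊕ c), c ⊕ ((b ⊗ c) ⊗ l ⊕ b) ⊕ h(c, b)) ⊕ l ⊗ c ⊗ l ⊗ b ⊗ c ⊗ c ⊕ l ⊗ b ⊗ c ⊗ c ⊗ l ⊗ l ⊕ g(b ⊕ c, l ⊕ c)
  Expand products over sums:  b ⊗ c ⊗ c ⊗ c ⊗ l ⊗ l ⊕ b ⊗ c ⊗ c ⊗ c ⊗ l ⊗ l ⊕ g(h(h(b, l), b ⊕ c ⊕ c ⊕ l), b ⊕ b ⊗ c ⊗ l ⊕ c ⊕ h(c, b)) ⊕ b ⊗ c ⊗ c ⊗ c ⊗ l ⊗ l ⊕ b ⊗ c ⊗ c ⊗ l ⊗ l ⊗ l ⊕ g(b ⊕ c, c ⊕ l)
  Order the arguments:  b ⊗ c ⊗ c ⊗ c ⊗ l ⊗ l ⊕ b ⊗ c ⊗ c ⊗ c ⊗ l ⊗ l ⊕ b ⊗ c ⊗ c ⊗ c ⊗ l ⊗ l ⊕ b ⊗ c ⊗ c ⊗ l ⊗ l ⊗ l ⊕ g(b ⊕ c, c ⊕ l) ⊕ g(h(h(b, l), b ⊕ c ⊕ c ⊕ l), b ⊕ b ⊗ c ⊗ l ⊕ c ⊕ h(c, b))
Right:  g(c ⊕ b, l ⊕ c) ⊕ c ⊗ b ⊗ l ⊗ l ⊗ l ⊗ c ⊕ (c ⊗ ((c ⊗ (c ⊗ l)) ⊗ l ⊗ b ⊕ b ⊗ c ⊗ l ⊗ c ⊗ l) ⊕ c ⊗ l ⊗ b ⊗ c ⊗ c ⊗ l) ⊕ g(h(h(b, l), c ⊕ c ⊕ l ⊕ b), b ⊕ ((h(c, b) ⊕ c) ⊕ b ⊗ (c ⊗ l)))
  Expand products over sums:  g(b ⊕ c, c ⊕ l) ⊕ b ⊗ c ⊗ c ⊗ l ⊗ l ⊗ l ⊕ b ⊗ c ⊗ c ⊗ c ⊗ l ⊗ l ⊕ b ⊗ c ⊗ c ⊗ c ⊗ l ⊗ l ⊕ b ⊗ c ⊗ c ⊗ c ⊗ l ⊗ l ⊕ g(h(h(b, l), b ⊕ c ⊕ c ⊕ l), b ⊕ b ⊗ c ⊗ l ⊕ c ⊕ h(c, b))
  Sort arguments:  b ⊗ c ⊗ c ⊗ c ⊗ l ⊗ l ⊕ b ⊗ c ⊗ c ⊗ c ⊗ l ⊗ l ⊕ b ⊗ c ⊗ c ⊗ c ⊗ l ⊗ l ⊕ b ⊗ c ⊗ c ⊗ l ⊗ l ⊗ l ⊕ g(b ⊕ c, c ⊕ l) ⊕ g(h(h(b, l), b ⊕ c ⊕ c ⊕ l), b ⊕ b ⊗ c ⊗ l ⊕ c ⊕ h(c, b))

Answer: yes — both canonical forms are b ⊗ c ⊗ c ⊗ c ⊗ l ⊗ l ⊕ b ⊗ c ⊗ c ⊗ c ⊗ l ⊗ l ⊕ b ⊗ c ⊗ c ⊗ c ⊗ l ⊗ l ⊕ b ⊗ c ⊗ c ⊗ l ⊗ l ⊗ l ⊕ g(b ⊕ c, c ⊕ l) ⊕ g(h(h(b, l), b ⊕ c ⊕ c ⊕ l), b ⊕ b ⊗ c ⊗ l ⊕ c ⊕ h(c, b))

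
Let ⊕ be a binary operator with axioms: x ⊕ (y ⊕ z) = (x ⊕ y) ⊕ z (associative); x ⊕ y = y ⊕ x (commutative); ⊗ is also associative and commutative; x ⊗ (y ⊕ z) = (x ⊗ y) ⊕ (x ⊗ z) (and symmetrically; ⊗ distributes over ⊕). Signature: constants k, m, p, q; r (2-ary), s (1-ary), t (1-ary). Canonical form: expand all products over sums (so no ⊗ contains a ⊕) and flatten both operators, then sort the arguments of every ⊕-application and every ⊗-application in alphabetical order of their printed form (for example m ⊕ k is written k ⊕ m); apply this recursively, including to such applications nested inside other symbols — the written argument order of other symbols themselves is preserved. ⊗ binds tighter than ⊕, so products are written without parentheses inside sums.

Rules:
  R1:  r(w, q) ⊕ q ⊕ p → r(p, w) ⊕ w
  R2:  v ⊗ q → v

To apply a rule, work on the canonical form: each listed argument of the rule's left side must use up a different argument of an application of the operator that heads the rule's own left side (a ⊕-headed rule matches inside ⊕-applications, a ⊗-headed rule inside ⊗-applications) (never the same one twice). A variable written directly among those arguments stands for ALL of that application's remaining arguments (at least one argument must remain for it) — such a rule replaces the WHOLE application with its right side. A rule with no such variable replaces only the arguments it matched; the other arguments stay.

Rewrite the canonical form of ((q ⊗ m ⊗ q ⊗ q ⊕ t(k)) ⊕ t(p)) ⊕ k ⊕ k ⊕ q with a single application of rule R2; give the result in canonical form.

Answer: k ⊕ k ⊕ m ⊗ q ⊗ q ⊕ q ⊕ t(k) ⊕ t(p)

Derivation:
Canonical form:  k ⊕ k ⊕ m ⊗ q ⊗ q ⊗ q ⊕ q ⊕ t(k) ⊕ t(p)
Apply R2:  consuming q;  v := m ⊗ q ⊗ q
The variable takes the whole remainder — replace the entire application.
New term:  k ⊕ k ⊕ m ⊗ q ⊗ q ⊕ q ⊕ t(k) ⊕ t(p)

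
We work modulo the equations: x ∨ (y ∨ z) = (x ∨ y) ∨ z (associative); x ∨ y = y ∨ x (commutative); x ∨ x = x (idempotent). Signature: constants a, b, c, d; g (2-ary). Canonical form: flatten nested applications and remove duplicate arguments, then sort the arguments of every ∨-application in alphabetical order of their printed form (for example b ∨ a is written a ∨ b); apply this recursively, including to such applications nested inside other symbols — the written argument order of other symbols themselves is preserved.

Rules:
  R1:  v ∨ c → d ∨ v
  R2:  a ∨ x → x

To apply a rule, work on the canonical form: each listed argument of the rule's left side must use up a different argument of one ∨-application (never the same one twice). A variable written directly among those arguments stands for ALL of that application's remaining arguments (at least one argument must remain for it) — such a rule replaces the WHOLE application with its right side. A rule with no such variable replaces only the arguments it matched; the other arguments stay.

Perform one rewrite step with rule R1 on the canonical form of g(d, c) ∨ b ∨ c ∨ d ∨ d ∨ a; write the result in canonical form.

Answer: a ∨ b ∨ d ∨ g(d, c)

Derivation:
Canonical form:  a ∨ b ∨ c ∨ d ∨ g(d, c)
Apply R1:  consuming c;  v := a ∨ b ∨ d ∨ g(d, c)
The extension variable absorbs all remaining arguments, so the whole application is rewritten.
Result:  a ∨ b ∨ d ∨ g(d, c)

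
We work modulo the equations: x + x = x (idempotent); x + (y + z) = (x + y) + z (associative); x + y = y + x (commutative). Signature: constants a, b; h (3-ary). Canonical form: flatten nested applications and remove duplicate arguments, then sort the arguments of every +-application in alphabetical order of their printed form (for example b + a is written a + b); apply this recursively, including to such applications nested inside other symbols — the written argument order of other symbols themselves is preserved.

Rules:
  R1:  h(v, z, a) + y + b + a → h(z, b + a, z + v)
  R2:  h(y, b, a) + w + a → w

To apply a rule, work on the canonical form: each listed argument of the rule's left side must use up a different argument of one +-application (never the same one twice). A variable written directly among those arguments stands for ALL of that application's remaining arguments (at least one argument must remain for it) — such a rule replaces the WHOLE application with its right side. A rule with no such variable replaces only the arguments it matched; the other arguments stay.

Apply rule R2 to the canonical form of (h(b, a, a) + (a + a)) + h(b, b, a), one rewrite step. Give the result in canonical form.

Answer: h(b, a, a)

Derivation:
Canonical form:  a + h(b, a, a) + h(b, b, a)
Apply R2:  consuming a, h(b, b, a);  w := h(b, a, a), y := b
The extension variable absorbs all remaining arguments, so the whole application is rewritten.
Giving:  h(b, a, a)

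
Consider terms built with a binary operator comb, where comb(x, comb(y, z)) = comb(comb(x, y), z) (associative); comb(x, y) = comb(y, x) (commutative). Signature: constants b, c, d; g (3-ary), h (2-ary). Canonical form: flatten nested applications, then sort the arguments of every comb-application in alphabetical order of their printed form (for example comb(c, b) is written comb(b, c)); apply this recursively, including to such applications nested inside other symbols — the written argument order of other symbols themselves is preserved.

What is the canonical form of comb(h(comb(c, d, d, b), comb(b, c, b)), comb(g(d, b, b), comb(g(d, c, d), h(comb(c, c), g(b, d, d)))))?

Answer: comb(g(d, b, b), g(d, c, d), h(comb(b, c, d, d), comb(b, b, c)), h(comb(c, c), g(b, d, d)))

Derivation:
Flatten:  comb(h(comb(c, d, d, b), comb(b, c, b)), g(d, b, b), g(d, c, d), h(comb(c, c), g(b, d, d)))
Simplify inside:  h(comb(c, d, d, b), comb(b, c, b))  →  h(comb(b, c, d, d), comb(b, b, c))
Sort:  comb(g(d, b, b), g(d, c, d), h(comb(b, c, d, d), comb(b, b, c)), h(comb(c, c), g(b, d, d)))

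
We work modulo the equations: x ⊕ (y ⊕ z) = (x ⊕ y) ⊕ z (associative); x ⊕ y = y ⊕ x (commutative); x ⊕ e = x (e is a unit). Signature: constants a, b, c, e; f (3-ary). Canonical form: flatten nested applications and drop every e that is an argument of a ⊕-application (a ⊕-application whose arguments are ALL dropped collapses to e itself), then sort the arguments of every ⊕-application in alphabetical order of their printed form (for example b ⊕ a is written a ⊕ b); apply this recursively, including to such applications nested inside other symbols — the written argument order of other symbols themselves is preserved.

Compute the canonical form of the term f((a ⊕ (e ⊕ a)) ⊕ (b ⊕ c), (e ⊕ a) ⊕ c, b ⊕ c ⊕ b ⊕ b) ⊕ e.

Inside:  f((a ⊕ (e ⊕ a)) ⊕ (b ⊕ c), (e ⊕ a) ⊕ c, b ⊕ c ⊕ b ⊕ b)  →  f(a ⊕ a ⊕ b ⊕ c, a ⊕ c, b ⊕ b ⊕ b ⊕ c)
Units out:  drop e
Sort:  f(a ⊕ a ⊕ b ⊕ c, a ⊕ c, b ⊕ b ⊕ b ⊕ c)

Answer: f(a ⊕ a ⊕ b ⊕ c, a ⊕ c, b ⊕ b ⊕ b ⊕ c)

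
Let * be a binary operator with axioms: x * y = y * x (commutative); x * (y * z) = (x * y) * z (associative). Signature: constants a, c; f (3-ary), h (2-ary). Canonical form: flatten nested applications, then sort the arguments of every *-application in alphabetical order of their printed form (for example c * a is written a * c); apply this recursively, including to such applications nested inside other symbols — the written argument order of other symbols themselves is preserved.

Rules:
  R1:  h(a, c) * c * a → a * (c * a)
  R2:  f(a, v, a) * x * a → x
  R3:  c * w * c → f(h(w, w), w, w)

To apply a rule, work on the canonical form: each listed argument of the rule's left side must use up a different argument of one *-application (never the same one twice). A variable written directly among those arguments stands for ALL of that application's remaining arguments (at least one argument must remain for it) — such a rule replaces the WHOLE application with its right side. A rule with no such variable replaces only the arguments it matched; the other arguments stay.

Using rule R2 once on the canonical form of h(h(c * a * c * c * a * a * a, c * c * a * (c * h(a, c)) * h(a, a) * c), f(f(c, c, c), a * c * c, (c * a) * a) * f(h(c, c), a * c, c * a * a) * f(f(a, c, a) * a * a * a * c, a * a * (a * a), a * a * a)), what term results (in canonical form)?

Canonical form:  h(h(a * a * a * a * c * c * c, a * c * c * c * c * h(a, a) * h(a, c)), f(a * a * a * c * f(a, c, a), a * a * a * a, a * a * a) * f(f(c, c, c), a * c * c, a * a * c) * f(h(c, c), a * c, a * a * c))
Apply R2:  consuming a, f(a, c, a);  v := c, x := a * a * c
The variable takes the whole remainder — replace the entire application.
Giving:  h(h(a * a * a * a * c * c * c, a * c * c * c * c * h(a, a) * h(a, c)), f(a * a * c, a * a * a * a, a * a * a) * f(f(c, c, c), a * c * c, a * a * c) * f(h(c, c), a * c, a * a * c))

Answer: h(h(a * a * a * a * c * c * c, a * c * c * c * c * h(a, a) * h(a, c)), f(a * a * c, a * a * a * a, a * a * a) * f(f(c, c, c), a * c * c, a * a * c) * f(h(c, c), a * c, a * a * c))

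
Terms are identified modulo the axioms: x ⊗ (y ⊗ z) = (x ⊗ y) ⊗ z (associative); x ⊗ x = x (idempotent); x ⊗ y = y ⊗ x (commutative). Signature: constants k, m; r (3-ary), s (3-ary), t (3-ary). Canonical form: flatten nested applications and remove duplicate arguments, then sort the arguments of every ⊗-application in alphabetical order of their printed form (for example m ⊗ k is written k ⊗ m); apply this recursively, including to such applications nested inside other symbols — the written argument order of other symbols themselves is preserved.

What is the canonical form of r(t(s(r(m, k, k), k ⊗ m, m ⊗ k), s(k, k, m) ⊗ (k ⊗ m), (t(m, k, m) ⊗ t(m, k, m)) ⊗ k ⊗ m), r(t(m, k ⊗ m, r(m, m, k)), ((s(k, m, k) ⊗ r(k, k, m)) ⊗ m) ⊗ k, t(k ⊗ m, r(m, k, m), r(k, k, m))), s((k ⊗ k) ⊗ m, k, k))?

Answer: r(t(s(r(m, k, k), k ⊗ m, k ⊗ m), k ⊗ m ⊗ s(k, k, m), k ⊗ m ⊗ t(m, k, m)), r(t(m, k ⊗ m, r(m, m, k)), k ⊗ m ⊗ r(k, k, m) ⊗ s(k, m, k), t(k ⊗ m, r(m, k, m), r(k, k, m))), s(k ⊗ m, k, k))

Derivation:
Descend into:  ((s(k, m, k) ⊗ r(k, k, m)) ⊗ m) ⊗ k
Flatten:  s(k, m, k) ⊗ r(k, k, m) ⊗ m ⊗ k
Sort:  k ⊗ m ⊗ r(k, k, m) ⊗ s(k, m, k)
Reassemble:  r(t(s(r(m, k, k), k ⊗ m, k ⊗ m), k ⊗ m ⊗ s(k, k, m), k ⊗ m ⊗ t(m, k, m)), r(t(m, k ⊗ m, r(m, m, k)), k ⊗ m ⊗ r(k, k, m) ⊗ s(k, m, k), t(k ⊗ m, r(m, k, m), r(k, k, m))), s(k ⊗ m, k, k))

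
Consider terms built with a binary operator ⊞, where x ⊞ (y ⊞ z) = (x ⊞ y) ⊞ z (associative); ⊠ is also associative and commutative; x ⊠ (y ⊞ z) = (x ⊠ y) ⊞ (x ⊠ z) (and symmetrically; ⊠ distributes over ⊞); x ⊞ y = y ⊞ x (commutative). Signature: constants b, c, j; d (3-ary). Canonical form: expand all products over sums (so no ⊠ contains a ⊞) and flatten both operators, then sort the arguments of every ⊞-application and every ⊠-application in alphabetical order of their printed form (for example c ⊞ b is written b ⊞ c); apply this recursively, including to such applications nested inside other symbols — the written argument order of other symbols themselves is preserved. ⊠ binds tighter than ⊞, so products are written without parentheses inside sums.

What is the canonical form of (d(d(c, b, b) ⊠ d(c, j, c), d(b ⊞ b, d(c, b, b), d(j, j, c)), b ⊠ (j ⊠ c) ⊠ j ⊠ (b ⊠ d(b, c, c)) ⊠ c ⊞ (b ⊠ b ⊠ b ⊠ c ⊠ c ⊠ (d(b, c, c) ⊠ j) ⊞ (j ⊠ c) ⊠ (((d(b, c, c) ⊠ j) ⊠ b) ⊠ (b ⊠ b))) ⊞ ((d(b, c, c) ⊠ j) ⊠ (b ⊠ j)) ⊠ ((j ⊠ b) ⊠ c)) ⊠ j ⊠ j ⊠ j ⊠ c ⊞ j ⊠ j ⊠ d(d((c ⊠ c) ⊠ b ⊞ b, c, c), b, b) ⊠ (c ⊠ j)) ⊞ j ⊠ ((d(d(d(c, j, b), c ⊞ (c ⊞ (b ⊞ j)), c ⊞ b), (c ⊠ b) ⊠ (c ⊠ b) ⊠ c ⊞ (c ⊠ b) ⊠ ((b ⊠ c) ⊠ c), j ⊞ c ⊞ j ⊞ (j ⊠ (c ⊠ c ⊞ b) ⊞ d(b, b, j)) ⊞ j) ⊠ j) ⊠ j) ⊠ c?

Expand:  c ⊠ d(d(c, b, b) ⊠ d(c, j, c), d(b ⊞ b, d(c, b, b), d(j, j, c)), b ⊠ b ⊠ b ⊠ c ⊠ c ⊠ d(b, c, c) ⊠ j ⊞ b ⊠ b ⊠ b ⊠ c ⊠ d(b, c, c) ⊠ j ⊠ j ⊞ b ⊠ b ⊠ c ⊠ c ⊠ d(b, c, c) ⊠ j ⊠ j ⊞ b ⊠ b ⊠ c ⊠ d(b, c, c) ⊠ j ⊠ j ⊠ j) ⊠ j ⊠ j ⊠ j ⊞ c ⊠ d(d(b ⊞ b ⊠ c ⊠ c, c, c), b, b) ⊠ j ⊠ j ⊠ j ⊞ c ⊠ d(d(d(c, j, b), b ⊞ c ⊞ c ⊞ j, b ⊞ c), b ⊠ b ⊠ c ⊠ c ⊠ c ⊞ b ⊠ b ⊠ c ⊠ c ⊠ c, b ⊠ j ⊞ c ⊞ c ⊠ c ⊠ j ⊞ d(b, b, j) ⊞ j ⊞ j ⊞ j) ⊠ j ⊠ j ⊠ j
Sort arguments:  c ⊠ d(d(b ⊞ b ⊠ c ⊠ c, c, c), b, b) ⊠ j ⊠ j ⊠ j ⊞ c ⊠ d(d(c, b, b) ⊠ d(c, j, c), d(b ⊞ b, d(c, b, b), d(j, j, c)), b ⊠ b ⊠ b ⊠ c ⊠ c ⊠ d(b, c, c) ⊠ j ⊞ b ⊠ b ⊠ b ⊠ c ⊠ d(b, c, c) ⊠ j ⊠ j ⊞ b ⊠ b ⊠ c ⊠ c ⊠ d(b, c, c) ⊠ j ⊠ j ⊞ b ⊠ b ⊠ c ⊠ d(b, c, c) ⊠ j ⊠ j ⊠ j) ⊠ j ⊠ j ⊠ j ⊞ c ⊠ d(d(d(c, j, b), b ⊞ c ⊞ c ⊞ j, b ⊞ c), b ⊠ b ⊠ c ⊠ c ⊠ c ⊞ b ⊠ b ⊠ c ⊠ c ⊠ c, b ⊠ j ⊞ c ⊞ c ⊠ c ⊠ j ⊞ d(b, b, j) ⊞ j ⊞ j ⊞ j) ⊠ j ⊠ j ⊠ j

Answer: c ⊠ d(d(b ⊞ b ⊠ c ⊠ c, c, c), b, b) ⊠ j ⊠ j ⊠ j ⊞ c ⊠ d(d(c, b, b) ⊠ d(c, j, c), d(b ⊞ b, d(c, b, b), d(j, j, c)), b ⊠ b ⊠ b ⊠ c ⊠ c ⊠ d(b, c, c) ⊠ j ⊞ b ⊠ b ⊠ b ⊠ c ⊠ d(b, c, c) ⊠ j ⊠ j ⊞ b ⊠ b ⊠ c ⊠ c ⊠ d(b, c, c) ⊠ j ⊠ j ⊞ b ⊠ b ⊠ c ⊠ d(b, c, c) ⊠ j ⊠ j ⊠ j) ⊠ j ⊠ j ⊠ j ⊞ c ⊠ d(d(d(c, j, b), b ⊞ c ⊞ c ⊞ j, b ⊞ c), b ⊠ b ⊠ c ⊠ c ⊠ c ⊞ b ⊠ b ⊠ c ⊠ c ⊠ c, b ⊠ j ⊞ c ⊞ c ⊠ c ⊠ j ⊞ d(b, b, j) ⊞ j ⊞ j ⊞ j) ⊠ j ⊠ j ⊠ j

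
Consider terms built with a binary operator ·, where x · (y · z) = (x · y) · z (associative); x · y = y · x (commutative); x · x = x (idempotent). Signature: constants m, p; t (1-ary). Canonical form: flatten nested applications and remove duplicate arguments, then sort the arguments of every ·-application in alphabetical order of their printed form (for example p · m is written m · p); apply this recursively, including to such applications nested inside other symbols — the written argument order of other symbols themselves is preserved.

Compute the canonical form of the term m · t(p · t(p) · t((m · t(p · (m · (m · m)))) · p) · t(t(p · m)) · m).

Answer: m · t(m · p · t(m · p · t(m · p)) · t(p) · t(t(m · p)))

Derivation:
Simplify inside:  t(p · t(p) · t((m · t(p · (m · (m · m)))) · p) · t(t(p · m)) · m)  →  t(m · p · t(m · p · t(m · p)) · t(p) · t(t(m · p)))
Sort:  m · t(m · p · t(m · p · t(m · p)) · t(p) · t(t(m · p)))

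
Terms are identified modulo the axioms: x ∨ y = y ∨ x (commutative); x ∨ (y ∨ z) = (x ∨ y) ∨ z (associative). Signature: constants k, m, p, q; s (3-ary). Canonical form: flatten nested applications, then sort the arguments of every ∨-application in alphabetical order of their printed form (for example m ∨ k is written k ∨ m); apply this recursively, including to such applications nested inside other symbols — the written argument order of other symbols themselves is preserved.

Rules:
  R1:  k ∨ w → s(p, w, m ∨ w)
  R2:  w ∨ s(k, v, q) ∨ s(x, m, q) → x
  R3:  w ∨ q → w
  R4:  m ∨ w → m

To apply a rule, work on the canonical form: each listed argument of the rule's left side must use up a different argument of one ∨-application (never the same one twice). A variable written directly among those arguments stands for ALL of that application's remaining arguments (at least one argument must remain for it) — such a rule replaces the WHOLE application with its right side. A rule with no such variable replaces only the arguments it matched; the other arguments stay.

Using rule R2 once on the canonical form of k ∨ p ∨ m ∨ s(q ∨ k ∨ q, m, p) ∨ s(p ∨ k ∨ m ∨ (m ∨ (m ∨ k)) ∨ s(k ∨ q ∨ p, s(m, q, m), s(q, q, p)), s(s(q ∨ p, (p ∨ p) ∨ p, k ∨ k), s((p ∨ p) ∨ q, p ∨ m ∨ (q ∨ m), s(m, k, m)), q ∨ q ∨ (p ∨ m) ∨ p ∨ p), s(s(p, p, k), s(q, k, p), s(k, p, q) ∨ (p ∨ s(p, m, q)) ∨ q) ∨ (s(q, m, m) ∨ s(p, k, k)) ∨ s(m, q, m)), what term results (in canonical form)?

Canonical form:  k ∨ m ∨ p ∨ s(k ∨ k ∨ m ∨ m ∨ m ∨ p ∨ s(k ∨ p ∨ q, s(m, q, m), s(q, q, p)), s(s(p ∨ q, p ∨ p ∨ p, k ∨ k), s(p ∨ p ∨ q, m ∨ m ∨ p ∨ q, s(m, k, m)), m ∨ p ∨ p ∨ p ∨ q ∨ q), s(m, q, m) ∨ s(p, k, k) ∨ s(q, m, m) ∨ s(s(p, p, k), s(q, k, p), p ∨ q ∨ s(k, p, q) ∨ s(p, m, q))) ∨ s(k ∨ q ∨ q, m, p)
R2 matches:  uses s(k, p, q), s(p, m, q);  v := p, w := p ∨ q, x := p
The extension variable absorbs all remaining arguments, so the whole application is rewritten.
Giving:  k ∨ m ∨ p ∨ s(k ∨ k ∨ m ∨ m ∨ m ∨ p ∨ s(k ∨ p ∨ q, s(m, q, m), s(q, q, p)), s(s(p ∨ q, p ∨ p ∨ p, k ∨ k), s(p ∨ p ∨ q, m ∨ m ∨ p ∨ q, s(m, k, m)), m ∨ p ∨ p ∨ p ∨ q ∨ q), s(m, q, m) ∨ s(p, k, k) ∨ s(q, m, m) ∨ s(s(p, p, k), s(q, k, p), p)) ∨ s(k ∨ q ∨ q, m, p)

Answer: k ∨ m ∨ p ∨ s(k ∨ k ∨ m ∨ m ∨ m ∨ p ∨ s(k ∨ p ∨ q, s(m, q, m), s(q, q, p)), s(s(p ∨ q, p ∨ p ∨ p, k ∨ k), s(p ∨ p ∨ q, m ∨ m ∨ p ∨ q, s(m, k, m)), m ∨ p ∨ p ∨ p ∨ q ∨ q), s(m, q, m) ∨ s(p, k, k) ∨ s(q, m, m) ∨ s(s(p, p, k), s(q, k, p), p)) ∨ s(k ∨ q ∨ q, m, p)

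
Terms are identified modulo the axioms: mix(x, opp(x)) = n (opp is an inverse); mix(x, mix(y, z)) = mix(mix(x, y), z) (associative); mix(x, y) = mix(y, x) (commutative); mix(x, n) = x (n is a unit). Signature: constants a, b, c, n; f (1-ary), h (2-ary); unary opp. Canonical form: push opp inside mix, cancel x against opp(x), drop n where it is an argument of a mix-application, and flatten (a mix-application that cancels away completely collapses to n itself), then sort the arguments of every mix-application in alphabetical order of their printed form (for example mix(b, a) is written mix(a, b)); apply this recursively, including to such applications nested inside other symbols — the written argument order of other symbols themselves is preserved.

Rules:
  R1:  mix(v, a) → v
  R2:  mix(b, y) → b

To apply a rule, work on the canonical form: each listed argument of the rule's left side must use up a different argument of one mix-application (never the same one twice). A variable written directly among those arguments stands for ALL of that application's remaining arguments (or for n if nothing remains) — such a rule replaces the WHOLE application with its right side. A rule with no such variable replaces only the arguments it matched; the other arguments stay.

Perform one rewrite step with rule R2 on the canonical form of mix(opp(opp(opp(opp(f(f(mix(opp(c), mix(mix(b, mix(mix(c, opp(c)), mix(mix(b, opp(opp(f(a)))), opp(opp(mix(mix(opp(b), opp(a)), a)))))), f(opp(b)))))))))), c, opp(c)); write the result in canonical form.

Canonical form:  f(f(mix(b, f(a), f(opp(b)), opp(c))))
R2 matches:  uses b;  y := mix(f(a), f(opp(b)), opp(c))
The variable takes the whole remainder — replace the entire application.
New term:  f(f(b))

Answer: f(f(b))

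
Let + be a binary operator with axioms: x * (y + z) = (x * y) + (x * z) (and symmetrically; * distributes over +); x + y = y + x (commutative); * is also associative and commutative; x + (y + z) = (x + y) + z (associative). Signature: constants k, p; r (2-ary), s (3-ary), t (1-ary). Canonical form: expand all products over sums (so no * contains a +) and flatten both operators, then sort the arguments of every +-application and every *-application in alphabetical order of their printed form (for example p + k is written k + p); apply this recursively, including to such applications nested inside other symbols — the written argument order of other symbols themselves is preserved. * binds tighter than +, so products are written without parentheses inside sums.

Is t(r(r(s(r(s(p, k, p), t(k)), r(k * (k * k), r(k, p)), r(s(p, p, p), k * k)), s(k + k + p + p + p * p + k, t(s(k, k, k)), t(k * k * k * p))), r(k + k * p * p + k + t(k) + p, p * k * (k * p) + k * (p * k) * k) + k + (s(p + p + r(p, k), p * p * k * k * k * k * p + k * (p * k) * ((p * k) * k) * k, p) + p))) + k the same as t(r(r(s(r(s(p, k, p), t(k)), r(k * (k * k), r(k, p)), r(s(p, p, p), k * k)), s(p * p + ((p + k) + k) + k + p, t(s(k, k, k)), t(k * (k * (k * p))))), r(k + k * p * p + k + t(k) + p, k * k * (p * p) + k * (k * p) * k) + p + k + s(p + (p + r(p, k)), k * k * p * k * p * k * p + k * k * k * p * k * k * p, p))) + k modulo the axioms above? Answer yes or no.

Left:  t(r(r(s(r(s(p, k, p), t(k)), r(k * (k * k), r(k, p)), r(s(p, p, p), k * k)), s(k + k + p + p + p * p + k, t(s(k, k, k)), t(k * k * k * p))), r(k + k * p * p + k + t(k) + p, p * k * (k * p) + k * (p * k) * k) + k + (s(p + p + r(p, k), p * p * k * k * k * k * p + k * (p * k) * ((p * k) * k) * k, p) + p))) + k
  Flatten:  t(r(r(s(r(s(p, k, p), t(k)), r(k * k * k, r(k, p)), r(s(p, p, p), k * k)), s(k + k + k + p + p + p * p, t(s(k, k, k)), t(k * k * k * p))), k + p + r(k + k + k * p * p + p + t(k), k * k * k * p + k * k * p * p) + s(p + p + r(p, k), k * k * k * k * k * p * p + k * k * k * k * p * p * p, p))) + k
  Sort:  k + t(r(r(s(r(s(p, k, p), t(k)), r(k * k * k, r(k, p)), r(s(p, p, p), k * k)), s(k + k + k + p + p + p * p, t(s(k, k, k)), t(k * k * k * p))), k + p + r(k + k + k * p * p + p + t(k), k * k * k * p + k * k * p * p) + s(p + p + r(p, k), k * k * k * k * k * p * p + k * k * k * k * p * p * p, p)))
Right:  t(r(r(s(r(s(p, k, p), t(k)), r(k * (k * k), r(k, p)), r(s(p, p, p), k * k)), s(p * p + ((p + k) + k) + k + p, t(s(k, k, k)), t(k * (k * (k * p))))), r(k + k * p * p + k + t(k) + p, k * k * (p * p) + k * (k * p) * k) + p + k + s(p + (p + r(p, k)), k * k * p * k * p * k * p + k * k * k * p * k * k * p, p))) + k
  Flatten:  t(r(r(s(r(s(p, k, p), t(k)), r(k * k * k, r(k, p)), r(s(p, p, p), k * k)), s(k + k + k + p + p + p * p, t(s(k, k, k)), t(k * k * k * p))), k + p + r(k + k + k * p * p + p + t(k), k * k * k * p + k * k * p * p) + s(p + p + r(p, k), k * k * k * k * k * p * p + k * k * k * k * p * p * p, p))) + k
  Order the arguments:  k + t(r(r(s(r(s(p, k, p), t(k)), r(k * k * k, r(k, p)), r(s(p, p, p), k * k)), s(k + k + k + p + p + p * p, t(s(k, k, k)), t(k * k * k * p))), k + p + r(k + k + k * p * p + p + t(k), k * k * k * p + k * k * p * p) + s(p + p + r(p, k), k * k * k * k * k * p * p + k * k * k * k * p * p * p, p)))

Answer: yes — both canonical forms are k + t(r(r(s(r(s(p, k, p), t(k)), r(k * k * k, r(k, p)), r(s(p, p, p), k * k)), s(k + k + k + p + p + p * p, t(s(k, k, k)), t(k * k * k * p))), k + p + r(k + k + k * p * p + p + t(k), k * k * k * p + k * k * p * p) + s(p + p + r(p, k), k * k * k * k * k * p * p + k * k * k * k * p * p * p, p)))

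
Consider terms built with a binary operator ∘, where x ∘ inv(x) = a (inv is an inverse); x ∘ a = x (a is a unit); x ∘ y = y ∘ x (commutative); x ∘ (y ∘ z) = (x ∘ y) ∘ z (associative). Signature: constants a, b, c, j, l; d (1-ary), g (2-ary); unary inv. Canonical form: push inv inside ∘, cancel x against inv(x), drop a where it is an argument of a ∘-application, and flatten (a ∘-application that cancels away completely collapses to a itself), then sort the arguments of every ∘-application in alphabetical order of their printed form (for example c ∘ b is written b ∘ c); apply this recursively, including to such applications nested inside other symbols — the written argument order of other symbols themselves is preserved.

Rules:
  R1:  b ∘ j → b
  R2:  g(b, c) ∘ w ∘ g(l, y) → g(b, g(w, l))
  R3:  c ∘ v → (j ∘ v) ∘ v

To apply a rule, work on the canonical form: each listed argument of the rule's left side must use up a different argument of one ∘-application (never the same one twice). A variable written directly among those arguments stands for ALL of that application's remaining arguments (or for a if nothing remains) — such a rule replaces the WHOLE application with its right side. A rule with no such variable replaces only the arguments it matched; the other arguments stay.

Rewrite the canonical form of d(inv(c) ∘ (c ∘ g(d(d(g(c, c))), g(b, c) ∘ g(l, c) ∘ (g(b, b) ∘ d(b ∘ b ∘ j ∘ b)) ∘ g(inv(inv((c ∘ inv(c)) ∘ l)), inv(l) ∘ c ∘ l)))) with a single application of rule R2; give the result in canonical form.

Answer: d(g(d(d(g(c, c))), g(b, g(d(b ∘ b ∘ b ∘ j) ∘ g(b, b) ∘ g(l, c), l))))

Derivation:
Canonical form:  d(g(d(d(g(c, c))), d(b ∘ b ∘ b ∘ j) ∘ g(b, b) ∘ g(b, c) ∘ g(l, c) ∘ g(l, c)))
R2 matches:  uses g(b, c), g(l, c);  w := d(b ∘ b ∘ b ∘ j) ∘ g(b, b) ∘ g(l, c), y := c
The variable takes the whole remainder — replace the entire application.
Result:  d(g(d(d(g(c, c))), g(b, g(d(b ∘ b ∘ b ∘ j) ∘ g(b, b) ∘ g(l, c), l))))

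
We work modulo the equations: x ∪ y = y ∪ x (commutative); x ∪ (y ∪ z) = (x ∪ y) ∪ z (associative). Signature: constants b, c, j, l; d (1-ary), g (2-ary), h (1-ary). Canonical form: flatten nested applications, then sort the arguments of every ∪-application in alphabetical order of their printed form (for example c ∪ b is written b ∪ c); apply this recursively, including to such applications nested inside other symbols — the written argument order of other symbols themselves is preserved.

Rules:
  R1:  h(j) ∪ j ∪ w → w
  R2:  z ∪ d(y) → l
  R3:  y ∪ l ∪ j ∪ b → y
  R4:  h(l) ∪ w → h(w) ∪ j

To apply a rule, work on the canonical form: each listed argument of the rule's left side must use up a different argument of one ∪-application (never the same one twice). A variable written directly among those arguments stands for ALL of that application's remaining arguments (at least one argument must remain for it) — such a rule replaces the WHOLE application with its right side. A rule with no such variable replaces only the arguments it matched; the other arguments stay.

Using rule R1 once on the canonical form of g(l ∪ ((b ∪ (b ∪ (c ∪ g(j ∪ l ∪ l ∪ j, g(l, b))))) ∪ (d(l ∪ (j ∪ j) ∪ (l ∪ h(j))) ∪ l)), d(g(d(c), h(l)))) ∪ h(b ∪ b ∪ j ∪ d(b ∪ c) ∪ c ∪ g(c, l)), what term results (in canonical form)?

Canonical form:  g(b ∪ b ∪ c ∪ d(h(j) ∪ j ∪ j ∪ l ∪ l) ∪ g(j ∪ j ∪ l ∪ l, g(l, b)) ∪ l ∪ l, d(g(d(c), h(l)))) ∪ h(b ∪ b ∪ c ∪ d(b ∪ c) ∪ g(c, l) ∪ j)
R1 matches:  uses h(j), j;  w := j ∪ l ∪ l
Every leftover argument binds to the variable; the entire application is replaced.
Result:  g(b ∪ b ∪ c ∪ d(j ∪ l ∪ l) ∪ g(j ∪ j ∪ l ∪ l, g(l, b)) ∪ l ∪ l, d(g(d(c), h(l)))) ∪ h(b ∪ b ∪ c ∪ d(b ∪ c) ∪ g(c, l) ∪ j)

Answer: g(b ∪ b ∪ c ∪ d(j ∪ l ∪ l) ∪ g(j ∪ j ∪ l ∪ l, g(l, b)) ∪ l ∪ l, d(g(d(c), h(l)))) ∪ h(b ∪ b ∪ c ∪ d(b ∪ c) ∪ g(c, l) ∪ j)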